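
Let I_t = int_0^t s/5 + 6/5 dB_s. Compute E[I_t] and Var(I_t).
E[I_t] = 0; Var(I_t) = t*(t^2 + 18*t + 108)/75

The Itô integral of a deterministic integrand f(s) has mean 0 because each increment f(s) * (B_{s+ds} - B_s) has mean 0. By the Itô isometry:
  Var( int_0^t f(s) dB_s ) = E[ (int_0^t f(s) dB_s)^2 ] = int_0^t f(s)^2 ds.
Here f(s) = s/5 + 6/5, so f(s)^2 = (s + 6)^2/25. Integrate:
  int_0^t ((s + 6)^2/25) ds = t*(t^2 + 18*t + 108)/75.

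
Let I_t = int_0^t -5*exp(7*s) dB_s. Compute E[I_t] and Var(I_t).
E[I_t] = 0; Var(I_t) = 25*exp(14*t)/14 - 25/14

The Itô integral of a deterministic integrand f(s) has mean 0 because each increment f(s) * (B_{s+ds} - B_s) has mean 0. By the Itô isometry:
  Var( int_0^t f(s) dB_s ) = E[ (int_0^t f(s) dB_s)^2 ] = int_0^t f(s)^2 ds.
Here f(s) = -5*exp(7*s), so f(s)^2 = 25*exp(14*s). Integrate:
  int_0^t (25*exp(14*s)) ds = 25*exp(14*t)/14 - 25/14.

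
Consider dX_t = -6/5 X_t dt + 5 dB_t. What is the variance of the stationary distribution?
lim Var(X_t) = 125/12

The OU SDE dX = -theta X dt + sigma dB admits the integrating factor exp(theta t): d(exp(theta t) X_t) = sigma exp(theta t) dB_t. Integrating from 0 to t gives X_t = x_0 * exp(-theta t) + sigma * int_0^t exp(-theta (t-s)) dB_s for any initial x_0. The Itô integral has variance (by the Itô isometry) sigma^2 * int_0^t exp(-2 theta (t - s)) ds = sigma^2 * (1 - exp(-2 theta t)) / (2 theta), independent of x_0.
With theta = 6/5, sigma = 5:
  Var(X_t) = (5)^2 * (1 - exp(-2*6/5 t)) / (2 * 6/5) = 125/12 - 125*exp(-12*t/5)/12.
As t -> infinity, exp(-2*6/5 t) -> 0, so the stationary variance is sigma^2 / (2 theta) = 125/12.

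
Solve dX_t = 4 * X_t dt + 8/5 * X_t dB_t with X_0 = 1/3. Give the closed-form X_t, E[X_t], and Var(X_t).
X_t = 1/3 * exp((68/25) t + (8/5) B_t); E[X_t] = exp(4*t)/3; Var(X_t) = (exp(64*t/25) - 1)*exp(8*t)/9

For GBM dX = mu X dt + sigma X dB with X_0 = x_0, apply Itô to Y = log X: dY = (mu - sigma^2/2) dt + sigma dB, so Y_t = log(x_0) + (mu - sigma^2/2) t + sigma B_t and hence X_t = x_0 * exp((mu - sigma^2/2) t + sigma B_t).
With mu = 4, sigma = 8/5, x_0 = 1/3, this gives:
  X_t = 1/3 * exp((68/25) * t + (8/5) * B_t).
Since sigma*B_t ~ Normal(0, sigma^2 t), E[exp(sigma*B_t)] = exp(sigma^2 t / 2); so E[X_t] = x_0 * exp((mu - sigma^2/2) t) * exp(sigma^2 t / 2) = x_0 * exp(mu t) = exp(4*t)/3.
Var(X_t) = E[X_t^2] - (E[X_t])^2 = x_0^2 * exp(2 mu t) * (exp(sigma^2 t) - 1) = (exp(64*t/25) - 1)*exp(8*t)/9.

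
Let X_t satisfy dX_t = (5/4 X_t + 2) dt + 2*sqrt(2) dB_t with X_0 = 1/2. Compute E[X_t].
E[X_t] = 21*exp(5*t/4)/10 - 8/5

Taking expectations and using E[dB_t] = 0, the mean m(t) = E[X_t] satisfies the ODE m'(t) = a m(t) + b with m(0) = x_0. With a = 5/4, b = 2, x_0 = 1/2, the solution is
  m(t) = x_0 * exp(a t) + (b/a) * (exp(a t) - 1)
       = (1/2) * exp((5/4) t) + (2/(5/4)) * (exp((5/4) t) - 1)
       = 21*exp(5*t/4)/10 - 8/5.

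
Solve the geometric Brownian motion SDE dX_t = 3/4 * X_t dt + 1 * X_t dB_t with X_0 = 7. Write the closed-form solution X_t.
X_t = 7 * exp((1/4) * t + (1) * B_t)

For GBM dX = mu X dt + sigma X dB with X_0 = x_0, apply Itô to Y = log X: dY = (mu - sigma^2/2) dt + sigma dB, so Y_t = log(x_0) + (mu - sigma^2/2) t + sigma B_t and hence X_t = x_0 * exp((mu - sigma^2/2) t + sigma B_t).
With mu = 3/4, sigma = 1, x_0 = 7, this gives:
  X_t = 7 * exp((1/4) * t + (1) * B_t).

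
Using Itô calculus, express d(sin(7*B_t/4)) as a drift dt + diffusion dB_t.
d(sin(7*B_t/4)) = (-49*sin(7*B_t/4)/32) dt + (7*cos(7*B_t/4)/4) dB_t

Itô's formula for f(B_t) gives d f(B_t) = f'(B_t) dB_t + (1/2) f''(B_t) dt. Compute derivatives of f(x) = sin(7*x/4):
  f'(x)  = 7*cos(7*x/4)/4
  f''(x) = -49*sin(7*x/4)/16
Substitute x = B_t and multiply the f'' term by 1/2:
  drift     = (1/2) * (-49*sin(7*x/4)/16) evaluated at B_t = -49*sin(7*B_t/4)/32
  diffusion = (7*cos(7*x/4)/4) evaluated at B_t = 7*cos(7*B_t/4)/4
Therefore d(sin(7*B_t/4)) = (-49*sin(7*B_t/4)/32) dt + (7*cos(7*B_t/4)/4) dB_t.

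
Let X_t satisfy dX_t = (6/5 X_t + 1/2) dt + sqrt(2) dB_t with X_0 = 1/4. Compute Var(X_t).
Var(X_t) = 5*exp(12*t/5)/6 - 5/6

The variance V(t) = Var(X_t) satisfies V'(t) = 2 a V(t) + c^2 with V(0) = 0 (drift coefficient is linear in X, diffusion is constant). With a = 6/5, c = sqrt(2), the solution is
  V(t) = (c^2 / (2 a)) * (exp(2 a t) - 1)
       = (sqrt(2)^2 / (2*(6/5))) * (exp((12/5) t) - 1)
       = 5*exp(12*t/5)/6 - 5/6.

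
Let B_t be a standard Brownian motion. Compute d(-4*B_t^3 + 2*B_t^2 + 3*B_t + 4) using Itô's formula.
d(-4*B_t^3 + 2*B_t^2 + 3*B_t + 4) = (2 - 12*B_t) dt + (-12*B_t^2 + 4*B_t + 3) dB_t

Itô's formula for f(B_t) gives d f(B_t) = f'(B_t) dB_t + (1/2) f''(B_t) dt. Compute derivatives of f(x) = -4*x^3 + 2*x^2 + 3*x + 4:
  f'(x)  = -12*x^2 + 4*x + 3
  f''(x) = 4 - 24*x
Substitute x = B_t and multiply the f'' term by 1/2:
  drift     = (1/2) * (4 - 24*x) evaluated at B_t = 2 - 12*B_t
  diffusion = (-12*x^2 + 4*x + 3) evaluated at B_t = -12*B_t^2 + 4*B_t + 3
Therefore d(-4*B_t^3 + 2*B_t^2 + 3*B_t + 4) = (2 - 12*B_t) dt + (-12*B_t^2 + 4*B_t + 3) dB_t.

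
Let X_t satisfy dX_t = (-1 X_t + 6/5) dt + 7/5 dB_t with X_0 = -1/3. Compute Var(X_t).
Var(X_t) = 49/50 - 49*exp(-2*t)/50

The variance V(t) = Var(X_t) satisfies V'(t) = 2 a V(t) + c^2 with V(0) = 0 (drift coefficient is linear in X, diffusion is constant). With a = -1, c = 7/5, the solution is
  V(t) = (c^2 / (2 a)) * (exp(2 a t) - 1)
       = ((7/5)^2 / (2*(-1))) * (exp((-2) t) - 1)
       = 49/50 - 49*exp(-2*t)/50.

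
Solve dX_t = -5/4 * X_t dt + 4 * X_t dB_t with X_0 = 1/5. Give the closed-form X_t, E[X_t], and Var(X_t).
X_t = 1/5 * exp((-37/4) t + (4) B_t); E[X_t] = exp(-5*t/4)/5; Var(X_t) = (exp(16*t) - 1)*exp(-5*t/2)/25

For GBM dX = mu X dt + sigma X dB with X_0 = x_0, apply Itô to Y = log X: dY = (mu - sigma^2/2) dt + sigma dB, so Y_t = log(x_0) + (mu - sigma^2/2) t + sigma B_t and hence X_t = x_0 * exp((mu - sigma^2/2) t + sigma B_t).
With mu = -5/4, sigma = 4, x_0 = 1/5, this gives:
  X_t = 1/5 * exp((-37/4) * t + (4) * B_t).
Since sigma*B_t ~ Normal(0, sigma^2 t), E[exp(sigma*B_t)] = exp(sigma^2 t / 2); so E[X_t] = x_0 * exp((mu - sigma^2/2) t) * exp(sigma^2 t / 2) = x_0 * exp(mu t) = exp(-5*t/4)/5.
Var(X_t) = E[X_t^2] - (E[X_t])^2 = x_0^2 * exp(2 mu t) * (exp(sigma^2 t) - 1) = (exp(16*t) - 1)*exp(-5*t/2)/25.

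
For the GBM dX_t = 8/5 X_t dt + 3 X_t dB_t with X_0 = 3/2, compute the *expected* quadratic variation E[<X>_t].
E[<X>_t] = 405*exp(61*t/5)/244 - 405/244

<X>_t = int_0^t (3 * X_s)^2 ds. Taking expectation inside the integral: E[<X>_t] = 3^2 * int_0^t E[X_s^2] ds. For GBM, E[X_s^2] = x_0^2 * exp((2 mu + sigma^2) s). Integrating:
  E[<X>_t] = 3^2 * (3/2)^2 * (exp((2*(8/5) + 3^2) t) - 1) / (2*(8/5) + 3^2)
           = 3^2 * (3/2)^2 * (exp((61/5) t) - 1) / (61/5) = 405*exp(61*t/5)/244 - 405/244.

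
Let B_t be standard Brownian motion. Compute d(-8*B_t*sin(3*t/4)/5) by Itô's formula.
d(-8*B_t*sin(3*t/4)/5) = (-6*B_t*cos(3*t/4)/5) dt + (-8*sin(3*t/4)/5) dB_t

Itô's formula for f(t, x): d f(t, B_t) = (f_t + (1/2) f_xx) dt + f_x dB_t. Compute partials of f(t, x) = -8*x*sin(3*t/4)/5:
  f_t(t,x)  = -6*x*cos(3*t/4)/5
  f_x(t,x)  = -8*sin(3*t/4)/5
  f_xx(t,x) = 0
Assemble drift = f_t + (1/2) f_xx = -6*x*cos(3*t/4)/5 and diffusion = f_x = -8*sin(3*t/4)/5. Substituting x = B_t:
  d(-8*B_t*sin(3*t/4)/5) = (-6*B_t*cos(3*t/4)/5) dt + (-8*sin(3*t/4)/5) dB_t.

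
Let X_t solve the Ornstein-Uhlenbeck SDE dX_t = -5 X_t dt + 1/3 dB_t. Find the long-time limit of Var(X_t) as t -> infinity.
lim Var(X_t) = 1/90

The OU SDE dX = -theta X dt + sigma dB admits the integrating factor exp(theta t): d(exp(theta t) X_t) = sigma exp(theta t) dB_t. Integrating from 0 to t gives X_t = x_0 * exp(-theta t) + sigma * int_0^t exp(-theta (t-s)) dB_s for any initial x_0. The Itô integral has variance (by the Itô isometry) sigma^2 * int_0^t exp(-2 theta (t - s)) ds = sigma^2 * (1 - exp(-2 theta t)) / (2 theta), independent of x_0.
With theta = 5, sigma = 1/3:
  Var(X_t) = (1/3)^2 * (1 - exp(-2*5 t)) / (2 * 5) = 1/90 - exp(-10*t)/90.
As t -> infinity, exp(-2*5 t) -> 0, so the stationary variance is sigma^2 / (2 theta) = 1/90.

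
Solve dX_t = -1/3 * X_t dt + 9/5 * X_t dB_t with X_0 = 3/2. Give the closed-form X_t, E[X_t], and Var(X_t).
X_t = 3/2 * exp((-293/150) t + (9/5) B_t); E[X_t] = 3*exp(-t/3)/2; Var(X_t) = (9*exp(81*t/25) - 9)*exp(-2*t/3)/4

For GBM dX = mu X dt + sigma X dB with X_0 = x_0, apply Itô to Y = log X: dY = (mu - sigma^2/2) dt + sigma dB, so Y_t = log(x_0) + (mu - sigma^2/2) t + sigma B_t and hence X_t = x_0 * exp((mu - sigma^2/2) t + sigma B_t).
With mu = -1/3, sigma = 9/5, x_0 = 3/2, this gives:
  X_t = 3/2 * exp((-293/150) * t + (9/5) * B_t).
Since sigma*B_t ~ Normal(0, sigma^2 t), E[exp(sigma*B_t)] = exp(sigma^2 t / 2); so E[X_t] = x_0 * exp((mu - sigma^2/2) t) * exp(sigma^2 t / 2) = x_0 * exp(mu t) = 3*exp(-t/3)/2.
Var(X_t) = E[X_t^2] - (E[X_t])^2 = x_0^2 * exp(2 mu t) * (exp(sigma^2 t) - 1) = (9*exp(81*t/25) - 9)*exp(-2*t/3)/4.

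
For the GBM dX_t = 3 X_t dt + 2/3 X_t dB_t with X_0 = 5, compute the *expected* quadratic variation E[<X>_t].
E[<X>_t] = 50*exp(58*t/9)/29 - 50/29

<X>_t = int_0^t ((2/3) * X_s)^2 ds. Taking expectation inside the integral: E[<X>_t] = (2/3)^2 * int_0^t E[X_s^2] ds. For GBM, E[X_s^2] = x_0^2 * exp((2 mu + sigma^2) s). Integrating:
  E[<X>_t] = (2/3)^2 * 5^2 * (exp((2*3 + (2/3)^2) t) - 1) / (2*3 + (2/3)^2)
           = (2/3)^2 * 5^2 * (exp((58/9) t) - 1) / (58/9) = 50*exp(58*t/9)/29 - 50/29.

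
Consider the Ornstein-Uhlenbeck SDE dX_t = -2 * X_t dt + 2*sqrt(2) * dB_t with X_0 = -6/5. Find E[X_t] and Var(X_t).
E[X_t] = -6*exp(-2*t)/5; Var(X_t) = 2 - 2*exp(-4*t)

The OU SDE dX = -theta X dt + sigma dB admits the integrating factor exp(theta t): d(exp(theta t) X_t) = sigma exp(theta t) dB_t. Integrating from 0 to t:
  X_t = x_0 * exp(-theta t) + sigma * int_0^t exp(-theta (t-s)) dB_s.
The Itô integral has mean 0 and (by the Itô isometry) variance sigma^2 * int_0^t exp(-2 theta (t - s)) ds = sigma^2 * (1 - exp(-2 theta t)) / (2 theta).
With theta = 2, sigma = 2*sqrt(2), x_0 = -6/5:
  E[X_t] = -6/5 * exp(-2 t) = -6*exp(-2*t)/5
  Var(X_t) = (2*sqrt(2))^2 * (1 - exp(-2*2 t)) / (2 * 2) = 2 - 2*exp(-4*t).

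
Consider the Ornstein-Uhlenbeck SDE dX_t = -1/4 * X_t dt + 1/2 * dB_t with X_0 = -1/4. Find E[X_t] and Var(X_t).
E[X_t] = -exp(-t/4)/4; Var(X_t) = 1/2 - exp(-t/2)/2

The OU SDE dX = -theta X dt + sigma dB admits the integrating factor exp(theta t): d(exp(theta t) X_t) = sigma exp(theta t) dB_t. Integrating from 0 to t:
  X_t = x_0 * exp(-theta t) + sigma * int_0^t exp(-theta (t-s)) dB_s.
The Itô integral has mean 0 and (by the Itô isometry) variance sigma^2 * int_0^t exp(-2 theta (t - s)) ds = sigma^2 * (1 - exp(-2 theta t)) / (2 theta).
With theta = 1/4, sigma = 1/2, x_0 = -1/4:
  E[X_t] = -1/4 * exp(-1/4 t) = -exp(-t/4)/4
  Var(X_t) = (1/2)^2 * (1 - exp(-2*1/4 t)) / (2 * 1/4) = 1/2 - exp(-t/2)/2.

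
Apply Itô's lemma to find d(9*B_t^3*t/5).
d(9*B_t^3*t/5) = (9*B_t*(B_t^2 + 3*t)/5) dt + (27*B_t^2*t/5) dB_t

Itô's formula for f(t, x): d f(t, B_t) = (f_t + (1/2) f_xx) dt + f_x dB_t. Compute partials of f(t, x) = 9*t*x^3/5:
  f_t(t,x)  = 9*x^3/5
  f_x(t,x)  = 27*t*x^2/5
  f_xx(t,x) = 54*t*x/5
Assemble drift = f_t + (1/2) f_xx = 9*x*(3*t + x^2)/5 and diffusion = f_x = 27*t*x^2/5. Substituting x = B_t:
  d(9*B_t^3*t/5) = (9*B_t*(B_t^2 + 3*t)/5) dt + (27*B_t^2*t/5) dB_t.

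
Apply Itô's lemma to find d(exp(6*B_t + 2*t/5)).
d(exp(6*B_t + 2*t/5)) = (92*exp(6*B_t + 2*t/5)/5) dt + (6*exp(6*B_t + 2*t/5)) dB_t

Itô's formula for f(t, x): d f(t, B_t) = (f_t + (1/2) f_xx) dt + f_x dB_t. Compute partials of f(t, x) = exp(2*t/5 + 6*x):
  f_t(t,x)  = 2*exp(2*t/5 + 6*x)/5
  f_x(t,x)  = 6*exp(2*t/5 + 6*x)
  f_xx(t,x) = 36*exp(2*t/5 + 6*x)
Assemble drift = f_t + (1/2) f_xx = 92*exp(2*t/5 + 6*x)/5 and diffusion = f_x = 6*exp(2*t/5 + 6*x). Substituting x = B_t:
  d(exp(6*B_t + 2*t/5)) = (92*exp(6*B_t + 2*t/5)/5) dt + (6*exp(6*B_t + 2*t/5)) dB_t.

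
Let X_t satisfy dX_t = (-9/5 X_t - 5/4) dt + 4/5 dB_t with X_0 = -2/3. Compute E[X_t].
E[X_t] = -25/36 + exp(-9*t/5)/36

Taking expectations and using E[dB_t] = 0, the mean m(t) = E[X_t] satisfies the ODE m'(t) = a m(t) + b with m(0) = x_0. With a = -9/5, b = -5/4, x_0 = -2/3, the solution is
  m(t) = x_0 * exp(a t) + (b/a) * (exp(a t) - 1)
       = (-2/3) * exp((-9/5) t) + ((-5/4)/(-9/5)) * (exp((-9/5) t) - 1)
       = -25/36 + exp(-9*t/5)/36.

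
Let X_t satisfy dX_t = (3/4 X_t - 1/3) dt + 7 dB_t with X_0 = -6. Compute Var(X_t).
Var(X_t) = 98*exp(3*t/2)/3 - 98/3

The variance V(t) = Var(X_t) satisfies V'(t) = 2 a V(t) + c^2 with V(0) = 0 (drift coefficient is linear in X, diffusion is constant). With a = 3/4, c = 7, the solution is
  V(t) = (c^2 / (2 a)) * (exp(2 a t) - 1)
       = (7^2 / (2*(3/4))) * (exp((3/2) t) - 1)
       = 98*exp(3*t/2)/3 - 98/3.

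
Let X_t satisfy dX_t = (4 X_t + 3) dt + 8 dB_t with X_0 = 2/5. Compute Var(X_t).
Var(X_t) = 8*exp(8*t) - 8

The variance V(t) = Var(X_t) satisfies V'(t) = 2 a V(t) + c^2 with V(0) = 0 (drift coefficient is linear in X, diffusion is constant). With a = 4, c = 8, the solution is
  V(t) = (c^2 / (2 a)) * (exp(2 a t) - 1)
       = (8^2 / (2*4)) * (exp(8 t) - 1)
       = 8*exp(8*t) - 8.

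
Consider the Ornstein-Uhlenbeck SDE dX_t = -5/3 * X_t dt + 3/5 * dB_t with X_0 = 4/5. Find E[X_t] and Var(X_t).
E[X_t] = 4*exp(-5*t/3)/5; Var(X_t) = 27/250 - 27*exp(-10*t/3)/250

The OU SDE dX = -theta X dt + sigma dB admits the integrating factor exp(theta t): d(exp(theta t) X_t) = sigma exp(theta t) dB_t. Integrating from 0 to t:
  X_t = x_0 * exp(-theta t) + sigma * int_0^t exp(-theta (t-s)) dB_s.
The Itô integral has mean 0 and (by the Itô isometry) variance sigma^2 * int_0^t exp(-2 theta (t - s)) ds = sigma^2 * (1 - exp(-2 theta t)) / (2 theta).
With theta = 5/3, sigma = 3/5, x_0 = 4/5:
  E[X_t] = 4/5 * exp(-5/3 t) = 4*exp(-5*t/3)/5
  Var(X_t) = (3/5)^2 * (1 - exp(-2*5/3 t)) / (2 * 5/3) = 27/250 - 27*exp(-10*t/3)/250.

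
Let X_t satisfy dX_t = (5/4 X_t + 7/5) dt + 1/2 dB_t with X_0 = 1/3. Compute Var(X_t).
Var(X_t) = exp(5*t/2)/10 - 1/10

The variance V(t) = Var(X_t) satisfies V'(t) = 2 a V(t) + c^2 with V(0) = 0 (drift coefficient is linear in X, diffusion is constant). With a = 5/4, c = 1/2, the solution is
  V(t) = (c^2 / (2 a)) * (exp(2 a t) - 1)
       = ((1/2)^2 / (2*(5/4))) * (exp((5/2) t) - 1)
       = exp(5*t/2)/10 - 1/10.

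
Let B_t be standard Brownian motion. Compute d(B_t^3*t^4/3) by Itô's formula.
d(B_t^3*t^4/3) = (B_t*t^3*(4*B_t^2 + 3*t)/3) dt + (B_t^2*t^4) dB_t

Itô's formula for f(t, x): d f(t, B_t) = (f_t + (1/2) f_xx) dt + f_x dB_t. Compute partials of f(t, x) = t^4*x^3/3:
  f_t(t,x)  = 4*t^3*x^3/3
  f_x(t,x)  = t^4*x^2
  f_xx(t,x) = 2*t^4*x
Assemble drift = f_t + (1/2) f_xx = t^3*x*(3*t + 4*x^2)/3 and diffusion = f_x = t^4*x^2. Substituting x = B_t:
  d(B_t^3*t^4/3) = (B_t*t^3*(4*B_t^2 + 3*t)/3) dt + (B_t^2*t^4) dB_t.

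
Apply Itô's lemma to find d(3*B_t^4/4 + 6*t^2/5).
d(3*B_t^4/4 + 6*t^2/5) = (9*B_t^2/2 + 12*t/5) dt + (3*B_t^3) dB_t

Itô's formula for f(t, x): d f(t, B_t) = (f_t + (1/2) f_xx) dt + f_x dB_t. Compute partials of f(t, x) = 6*t^2/5 + 3*x^4/4:
  f_t(t,x)  = 12*t/5
  f_x(t,x)  = 3*x^3
  f_xx(t,x) = 9*x^2
Assemble drift = f_t + (1/2) f_xx = 12*t/5 + 9*x^2/2 and diffusion = f_x = 3*x^3. Substituting x = B_t:
  d(3*B_t^4/4 + 6*t^2/5) = (9*B_t^2/2 + 12*t/5) dt + (3*B_t^3) dB_t.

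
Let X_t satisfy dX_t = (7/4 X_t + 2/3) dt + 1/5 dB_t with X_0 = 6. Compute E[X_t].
E[X_t] = 134*exp(7*t/4)/21 - 8/21

Taking expectations and using E[dB_t] = 0, the mean m(t) = E[X_t] satisfies the ODE m'(t) = a m(t) + b with m(0) = x_0. With a = 7/4, b = 2/3, x_0 = 6, the solution is
  m(t) = x_0 * exp(a t) + (b/a) * (exp(a t) - 1)
       = 6 * exp((7/4) t) + ((2/3)/(7/4)) * (exp((7/4) t) - 1)
       = 134*exp(7*t/4)/21 - 8/21.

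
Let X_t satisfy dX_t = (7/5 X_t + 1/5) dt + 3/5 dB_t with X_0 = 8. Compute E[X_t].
E[X_t] = 57*exp(7*t/5)/7 - 1/7

Taking expectations and using E[dB_t] = 0, the mean m(t) = E[X_t] satisfies the ODE m'(t) = a m(t) + b with m(0) = x_0. With a = 7/5, b = 1/5, x_0 = 8, the solution is
  m(t) = x_0 * exp(a t) + (b/a) * (exp(a t) - 1)
       = 8 * exp((7/5) t) + ((1/5)/(7/5)) * (exp((7/5) t) - 1)
       = 57*exp(7*t/5)/7 - 1/7.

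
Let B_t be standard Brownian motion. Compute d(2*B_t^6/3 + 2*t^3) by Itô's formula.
d(2*B_t^6/3 + 2*t^3) = (10*B_t^4 + 6*t^2) dt + (4*B_t^5) dB_t

Itô's formula for f(t, x): d f(t, B_t) = (f_t + (1/2) f_xx) dt + f_x dB_t. Compute partials of f(t, x) = 2*t^3 + 2*x^6/3:
  f_t(t,x)  = 6*t^2
  f_x(t,x)  = 4*x^5
  f_xx(t,x) = 20*x^4
Assemble drift = f_t + (1/2) f_xx = 6*t^2 + 10*x^4 and diffusion = f_x = 4*x^5. Substituting x = B_t:
  d(2*B_t^6/3 + 2*t^3) = (10*B_t^4 + 6*t^2) dt + (4*B_t^5) dB_t.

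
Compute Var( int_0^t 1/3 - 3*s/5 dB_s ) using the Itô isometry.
Var = t*(27*t^2 - 45*t + 25)/225

The Itô integral of a deterministic integrand f(s) has mean 0 because each increment f(s) * (B_{s+ds} - B_s) has mean 0. By the Itô isometry:
  Var( int_0^t f(s) dB_s ) = E[ (int_0^t f(s) dB_s)^2 ] = int_0^t f(s)^2 ds.
Here f(s) = 1/3 - 3*s/5, so f(s)^2 = (9*s - 5)^2/225. Integrate:
  int_0^t ((9*s - 5)^2/225) ds = t*(27*t^2 - 45*t + 25)/225.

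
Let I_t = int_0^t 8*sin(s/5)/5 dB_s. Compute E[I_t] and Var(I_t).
E[I_t] = 0; Var(I_t) = 32*t/25 - 16*sin(2*t/5)/5

The Itô integral of a deterministic integrand f(s) has mean 0 because each increment f(s) * (B_{s+ds} - B_s) has mean 0. By the Itô isometry:
  Var( int_0^t f(s) dB_s ) = E[ (int_0^t f(s) dB_s)^2 ] = int_0^t f(s)^2 ds.
Here f(s) = 8*sin(s/5)/5, so f(s)^2 = 64*sin(s/5)^2/25. Integrate:
  int_0^t (64*sin(s/5)^2/25) ds = 32*t/25 - 16*sin(2*t/5)/5.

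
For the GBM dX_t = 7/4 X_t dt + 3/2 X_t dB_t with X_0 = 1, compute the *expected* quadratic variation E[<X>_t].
E[<X>_t] = 9*exp(23*t/4)/23 - 9/23

<X>_t = int_0^t ((3/2) * X_s)^2 ds. Taking expectation inside the integral: E[<X>_t] = (3/2)^2 * int_0^t E[X_s^2] ds. For GBM, E[X_s^2] = x_0^2 * exp((2 mu + sigma^2) s). Integrating:
  E[<X>_t] = (3/2)^2 * 1^2 * (exp((2*(7/4) + (3/2)^2) t) - 1) / (2*(7/4) + (3/2)^2)
           = (3/2)^2 * 1^2 * (exp((23/4) t) - 1) / (23/4) = 9*exp(23*t/4)/23 - 9/23.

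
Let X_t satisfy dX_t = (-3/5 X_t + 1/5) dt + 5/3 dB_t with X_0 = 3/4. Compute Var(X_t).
Var(X_t) = 125/54 - 125*exp(-6*t/5)/54

The variance V(t) = Var(X_t) satisfies V'(t) = 2 a V(t) + c^2 with V(0) = 0 (drift coefficient is linear in X, diffusion is constant). With a = -3/5, c = 5/3, the solution is
  V(t) = (c^2 / (2 a)) * (exp(2 a t) - 1)
       = ((5/3)^2 / (2*(-3/5))) * (exp((-6/5) t) - 1)
       = 125/54 - 125*exp(-6*t/5)/54.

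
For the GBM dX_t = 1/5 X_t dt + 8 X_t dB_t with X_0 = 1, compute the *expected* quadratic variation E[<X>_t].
E[<X>_t] = 160*exp(322*t/5)/161 - 160/161

<X>_t = int_0^t (8 * X_s)^2 ds. Taking expectation inside the integral: E[<X>_t] = 8^2 * int_0^t E[X_s^2] ds. For GBM, E[X_s^2] = x_0^2 * exp((2 mu + sigma^2) s). Integrating:
  E[<X>_t] = 8^2 * 1^2 * (exp((2*(1/5) + 8^2) t) - 1) / (2*(1/5) + 8^2)
           = 8^2 * 1^2 * (exp((322/5) t) - 1) / (322/5) = 160*exp(322*t/5)/161 - 160/161.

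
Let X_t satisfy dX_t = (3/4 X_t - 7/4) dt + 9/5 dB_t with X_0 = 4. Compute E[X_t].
E[X_t] = 5*exp(3*t/4)/3 + 7/3

Taking expectations and using E[dB_t] = 0, the mean m(t) = E[X_t] satisfies the ODE m'(t) = a m(t) + b with m(0) = x_0. With a = 3/4, b = -7/4, x_0 = 4, the solution is
  m(t) = x_0 * exp(a t) + (b/a) * (exp(a t) - 1)
       = 4 * exp((3/4) t) + ((-7/4)/(3/4)) * (exp((3/4) t) - 1)
       = 5*exp(3*t/4)/3 + 7/3.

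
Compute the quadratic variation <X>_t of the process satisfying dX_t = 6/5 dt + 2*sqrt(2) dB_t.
<X>_t = 8*t

For an Itô process dX_t = a(t) dt + b(t) dB_t, the quadratic variation is <X>_t = int_0^t b(s)^2 ds (the drift term does not contribute). Here b(s) = 2*sqrt(2), so
  b(s)^2 = 8.
Integrating from 0 to t:
  <X>_t = int_0^t (8) ds = 8*t.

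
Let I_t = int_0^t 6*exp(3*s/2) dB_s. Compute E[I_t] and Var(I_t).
E[I_t] = 0; Var(I_t) = 12*exp(3*t) - 12

The Itô integral of a deterministic integrand f(s) has mean 0 because each increment f(s) * (B_{s+ds} - B_s) has mean 0. By the Itô isometry:
  Var( int_0^t f(s) dB_s ) = E[ (int_0^t f(s) dB_s)^2 ] = int_0^t f(s)^2 ds.
Here f(s) = 6*exp(3*s/2), so f(s)^2 = 36*exp(3*s). Integrate:
  int_0^t (36*exp(3*s)) ds = 12*exp(3*t) - 12.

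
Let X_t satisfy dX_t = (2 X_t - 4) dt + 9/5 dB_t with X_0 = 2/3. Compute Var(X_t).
Var(X_t) = 81*exp(4*t)/100 - 81/100

The variance V(t) = Var(X_t) satisfies V'(t) = 2 a V(t) + c^2 with V(0) = 0 (drift coefficient is linear in X, diffusion is constant). With a = 2, c = 9/5, the solution is
  V(t) = (c^2 / (2 a)) * (exp(2 a t) - 1)
       = ((9/5)^2 / (2*2)) * (exp(4 t) - 1)
       = 81*exp(4*t)/100 - 81/100.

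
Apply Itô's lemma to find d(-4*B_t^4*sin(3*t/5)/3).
d(-4*B_t^4*sin(3*t/5)/3) = (-4*B_t^2*(B_t^2*cos(3*t/5) + 10*sin(3*t/5))/5) dt + (-16*B_t^3*sin(3*t/5)/3) dB_t

Itô's formula for f(t, x): d f(t, B_t) = (f_t + (1/2) f_xx) dt + f_x dB_t. Compute partials of f(t, x) = -4*x^4*sin(3*t/5)/3:
  f_t(t,x)  = -4*x^4*cos(3*t/5)/5
  f_x(t,x)  = -16*x^3*sin(3*t/5)/3
  f_xx(t,x) = -16*x^2*sin(3*t/5)
Assemble drift = f_t + (1/2) f_xx = -4*x^2*(x^2*cos(3*t/5) + 10*sin(3*t/5))/5 and diffusion = f_x = -16*x^3*sin(3*t/5)/3. Substituting x = B_t:
  d(-4*B_t^4*sin(3*t/5)/3) = (-4*B_t^2*(B_t^2*cos(3*t/5) + 10*sin(3*t/5))/5) dt + (-16*B_t^3*sin(3*t/5)/3) dB_t.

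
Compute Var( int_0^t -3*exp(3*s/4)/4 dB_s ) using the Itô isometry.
Var = 3*exp(3*t/2)/8 - 3/8

The Itô integral of a deterministic integrand f(s) has mean 0 because each increment f(s) * (B_{s+ds} - B_s) has mean 0. By the Itô isometry:
  Var( int_0^t f(s) dB_s ) = E[ (int_0^t f(s) dB_s)^2 ] = int_0^t f(s)^2 ds.
Here f(s) = -3*exp(3*s/4)/4, so f(s)^2 = 9*exp(3*s/2)/16. Integrate:
  int_0^t (9*exp(3*s/2)/16) ds = 3*exp(3*t/2)/8 - 3/8.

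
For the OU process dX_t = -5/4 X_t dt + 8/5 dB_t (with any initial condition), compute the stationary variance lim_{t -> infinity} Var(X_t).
lim Var(X_t) = 128/125

The OU SDE dX = -theta X dt + sigma dB admits the integrating factor exp(theta t): d(exp(theta t) X_t) = sigma exp(theta t) dB_t. Integrating from 0 to t gives X_t = x_0 * exp(-theta t) + sigma * int_0^t exp(-theta (t-s)) dB_s for any initial x_0. The Itô integral has variance (by the Itô isometry) sigma^2 * int_0^t exp(-2 theta (t - s)) ds = sigma^2 * (1 - exp(-2 theta t)) / (2 theta), independent of x_0.
With theta = 5/4, sigma = 8/5:
  Var(X_t) = (8/5)^2 * (1 - exp(-2*5/4 t)) / (2 * 5/4) = 128/125 - 128*exp(-5*t/2)/125.
As t -> infinity, exp(-2*5/4 t) -> 0, so the stationary variance is sigma^2 / (2 theta) = 128/125.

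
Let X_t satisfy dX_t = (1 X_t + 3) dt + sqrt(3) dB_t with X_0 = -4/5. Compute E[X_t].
E[X_t] = 11*exp(t)/5 - 3

Taking expectations and using E[dB_t] = 0, the mean m(t) = E[X_t] satisfies the ODE m'(t) = a m(t) + b with m(0) = x_0. With a = 1, b = 3, x_0 = -4/5, the solution is
  m(t) = x_0 * exp(a t) + (b/a) * (exp(a t) - 1)
       = (-4/5) * exp(1 t) + (3/1) * (exp(1 t) - 1)
       = 11*exp(t)/5 - 3.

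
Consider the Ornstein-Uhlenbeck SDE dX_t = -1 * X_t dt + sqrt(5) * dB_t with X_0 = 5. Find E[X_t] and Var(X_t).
E[X_t] = 5*exp(-t); Var(X_t) = 5/2 - 5*exp(-2*t)/2

The OU SDE dX = -theta X dt + sigma dB admits the integrating factor exp(theta t): d(exp(theta t) X_t) = sigma exp(theta t) dB_t. Integrating from 0 to t:
  X_t = x_0 * exp(-theta t) + sigma * int_0^t exp(-theta (t-s)) dB_s.
The Itô integral has mean 0 and (by the Itô isometry) variance sigma^2 * int_0^t exp(-2 theta (t - s)) ds = sigma^2 * (1 - exp(-2 theta t)) / (2 theta).
With theta = 1, sigma = sqrt(5), x_0 = 5:
  E[X_t] = 5 * exp(-1 t) = 5*exp(-t)
  Var(X_t) = (sqrt(5))^2 * (1 - exp(-2*1 t)) / (2 * 1) = 5/2 - 5*exp(-2*t)/2.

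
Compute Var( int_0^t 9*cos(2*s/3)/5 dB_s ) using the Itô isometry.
Var = 81*t/50 + 243*sin(4*t/3)/200

The Itô integral of a deterministic integrand f(s) has mean 0 because each increment f(s) * (B_{s+ds} - B_s) has mean 0. By the Itô isometry:
  Var( int_0^t f(s) dB_s ) = E[ (int_0^t f(s) dB_s)^2 ] = int_0^t f(s)^2 ds.
Here f(s) = 9*cos(2*s/3)/5, so f(s)^2 = 81*cos(2*s/3)^2/25. Integrate:
  int_0^t (81*cos(2*s/3)^2/25) ds = 81*t/50 + 243*sin(4*t/3)/200.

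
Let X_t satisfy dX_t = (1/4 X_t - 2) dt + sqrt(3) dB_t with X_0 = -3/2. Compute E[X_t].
E[X_t] = 8 - 19*exp(t/4)/2

Taking expectations and using E[dB_t] = 0, the mean m(t) = E[X_t] satisfies the ODE m'(t) = a m(t) + b with m(0) = x_0. With a = 1/4, b = -2, x_0 = -3/2, the solution is
  m(t) = x_0 * exp(a t) + (b/a) * (exp(a t) - 1)
       = (-3/2) * exp((1/4) t) + ((-2)/(1/4)) * (exp((1/4) t) - 1)
       = 8 - 19*exp(t/4)/2.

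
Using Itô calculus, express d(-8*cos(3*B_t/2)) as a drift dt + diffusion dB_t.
d(-8*cos(3*B_t/2)) = (9*cos(3*B_t/2)) dt + (12*sin(3*B_t/2)) dB_t

Itô's formula for f(B_t) gives d f(B_t) = f'(B_t) dB_t + (1/2) f''(B_t) dt. Compute derivatives of f(x) = -8*cos(3*x/2):
  f'(x)  = 12*sin(3*x/2)
  f''(x) = 18*cos(3*x/2)
Substitute x = B_t and multiply the f'' term by 1/2:
  drift     = (1/2) * (18*cos(3*x/2)) evaluated at B_t = 9*cos(3*B_t/2)
  diffusion = (12*sin(3*x/2)) evaluated at B_t = 12*sin(3*B_t/2)
Therefore d(-8*cos(3*B_t/2)) = (9*cos(3*B_t/2)) dt + (12*sin(3*B_t/2)) dB_t.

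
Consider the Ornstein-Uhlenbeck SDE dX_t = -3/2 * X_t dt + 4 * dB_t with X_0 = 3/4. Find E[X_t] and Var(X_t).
E[X_t] = 3*exp(-3*t/2)/4; Var(X_t) = 16/3 - 16*exp(-3*t)/3

The OU SDE dX = -theta X dt + sigma dB admits the integrating factor exp(theta t): d(exp(theta t) X_t) = sigma exp(theta t) dB_t. Integrating from 0 to t:
  X_t = x_0 * exp(-theta t) + sigma * int_0^t exp(-theta (t-s)) dB_s.
The Itô integral has mean 0 and (by the Itô isometry) variance sigma^2 * int_0^t exp(-2 theta (t - s)) ds = sigma^2 * (1 - exp(-2 theta t)) / (2 theta).
With theta = 3/2, sigma = 4, x_0 = 3/4:
  E[X_t] = 3/4 * exp(-3/2 t) = 3*exp(-3*t/2)/4
  Var(X_t) = (4)^2 * (1 - exp(-2*3/2 t)) / (2 * 3/2) = 16/3 - 16*exp(-3*t)/3.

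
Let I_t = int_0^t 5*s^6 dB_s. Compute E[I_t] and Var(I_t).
E[I_t] = 0; Var(I_t) = 25*t^13/13

The Itô integral of a deterministic integrand f(s) has mean 0 because each increment f(s) * (B_{s+ds} - B_s) has mean 0. By the Itô isometry:
  Var( int_0^t f(s) dB_s ) = E[ (int_0^t f(s) dB_s)^2 ] = int_0^t f(s)^2 ds.
Here f(s) = 5*s^6, so f(s)^2 = 25*s^12. Integrate:
  int_0^t (25*s^12) ds = 25*t^13/13.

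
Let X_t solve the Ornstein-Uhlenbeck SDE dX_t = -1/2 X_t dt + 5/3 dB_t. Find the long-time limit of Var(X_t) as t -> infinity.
lim Var(X_t) = 25/9

The OU SDE dX = -theta X dt + sigma dB admits the integrating factor exp(theta t): d(exp(theta t) X_t) = sigma exp(theta t) dB_t. Integrating from 0 to t gives X_t = x_0 * exp(-theta t) + sigma * int_0^t exp(-theta (t-s)) dB_s for any initial x_0. The Itô integral has variance (by the Itô isometry) sigma^2 * int_0^t exp(-2 theta (t - s)) ds = sigma^2 * (1 - exp(-2 theta t)) / (2 theta), independent of x_0.
With theta = 1/2, sigma = 5/3:
  Var(X_t) = (5/3)^2 * (1 - exp(-2*1/2 t)) / (2 * 1/2) = 25/9 - 25*exp(-t)/9.
As t -> infinity, exp(-2*1/2 t) -> 0, so the stationary variance is sigma^2 / (2 theta) = 25/9.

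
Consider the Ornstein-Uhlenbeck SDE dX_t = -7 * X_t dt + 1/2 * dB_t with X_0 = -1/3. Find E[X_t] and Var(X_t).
E[X_t] = -exp(-7*t)/3; Var(X_t) = 1/56 - exp(-14*t)/56

The OU SDE dX = -theta X dt + sigma dB admits the integrating factor exp(theta t): d(exp(theta t) X_t) = sigma exp(theta t) dB_t. Integrating from 0 to t:
  X_t = x_0 * exp(-theta t) + sigma * int_0^t exp(-theta (t-s)) dB_s.
The Itô integral has mean 0 and (by the Itô isometry) variance sigma^2 * int_0^t exp(-2 theta (t - s)) ds = sigma^2 * (1 - exp(-2 theta t)) / (2 theta).
With theta = 7, sigma = 1/2, x_0 = -1/3:
  E[X_t] = -1/3 * exp(-7 t) = -exp(-7*t)/3
  Var(X_t) = (1/2)^2 * (1 - exp(-2*7 t)) / (2 * 7) = 1/56 - exp(-14*t)/56.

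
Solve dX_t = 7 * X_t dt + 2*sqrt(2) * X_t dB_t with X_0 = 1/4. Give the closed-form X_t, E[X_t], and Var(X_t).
X_t = 1/4 * exp((3) t + (2*sqrt(2)) B_t); E[X_t] = exp(7*t)/4; Var(X_t) = (exp(8*t) - 1)*exp(14*t)/16

For GBM dX = mu X dt + sigma X dB with X_0 = x_0, apply Itô to Y = log X: dY = (mu - sigma^2/2) dt + sigma dB, so Y_t = log(x_0) + (mu - sigma^2/2) t + sigma B_t and hence X_t = x_0 * exp((mu - sigma^2/2) t + sigma B_t).
With mu = 7, sigma = 2*sqrt(2), x_0 = 1/4, this gives:
  X_t = 1/4 * exp((3) * t + (2*sqrt(2)) * B_t).
Since sigma*B_t ~ Normal(0, sigma^2 t), E[exp(sigma*B_t)] = exp(sigma^2 t / 2); so E[X_t] = x_0 * exp((mu - sigma^2/2) t) * exp(sigma^2 t / 2) = x_0 * exp(mu t) = exp(7*t)/4.
Var(X_t) = E[X_t^2] - (E[X_t])^2 = x_0^2 * exp(2 mu t) * (exp(sigma^2 t) - 1) = (exp(8*t) - 1)*exp(14*t)/16.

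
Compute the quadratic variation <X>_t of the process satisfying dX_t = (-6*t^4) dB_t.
<X>_t = 4*t^9

For an Itô process dX_t = a(t) dt + b(t) dB_t, the quadratic variation is <X>_t = int_0^t b(s)^2 ds (the drift term does not contribute). Here b(s) = -6*s^4, so
  b(s)^2 = 36*s^8.
Integrating from 0 to t:
  <X>_t = int_0^t (36*s^8) ds = 4*t^9.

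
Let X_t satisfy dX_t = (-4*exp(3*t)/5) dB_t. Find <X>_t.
<X>_t = 8*exp(6*t)/75 - 8/75

For an Itô process dX_t = a(t) dt + b(t) dB_t, the quadratic variation is <X>_t = int_0^t b(s)^2 ds (the drift term does not contribute). Here b(s) = -4*exp(3*s)/5, so
  b(s)^2 = 16*exp(6*s)/25.
Integrating from 0 to t:
  <X>_t = int_0^t (16*exp(6*s)/25) ds = 8*exp(6*t)/75 - 8/75.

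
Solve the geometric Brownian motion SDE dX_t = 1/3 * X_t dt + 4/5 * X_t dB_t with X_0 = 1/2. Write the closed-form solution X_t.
X_t = 1/2 * exp((1/75) * t + (4/5) * B_t)

For GBM dX = mu X dt + sigma X dB with X_0 = x_0, apply Itô to Y = log X: dY = (mu - sigma^2/2) dt + sigma dB, so Y_t = log(x_0) + (mu - sigma^2/2) t + sigma B_t and hence X_t = x_0 * exp((mu - sigma^2/2) t + sigma B_t).
With mu = 1/3, sigma = 4/5, x_0 = 1/2, this gives:
  X_t = 1/2 * exp((1/75) * t + (4/5) * B_t).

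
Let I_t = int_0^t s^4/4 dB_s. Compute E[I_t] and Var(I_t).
E[I_t] = 0; Var(I_t) = t^9/144

The Itô integral of a deterministic integrand f(s) has mean 0 because each increment f(s) * (B_{s+ds} - B_s) has mean 0. By the Itô isometry:
  Var( int_0^t f(s) dB_s ) = E[ (int_0^t f(s) dB_s)^2 ] = int_0^t f(s)^2 ds.
Here f(s) = s^4/4, so f(s)^2 = s^8/16. Integrate:
  int_0^t (s^8/16) ds = t^9/144.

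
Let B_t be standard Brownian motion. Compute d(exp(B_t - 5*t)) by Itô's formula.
d(exp(B_t - 5*t)) = (-9*exp(B_t - 5*t)/2) dt + (exp(B_t - 5*t)) dB_t

Itô's formula for f(t, x): d f(t, B_t) = (f_t + (1/2) f_xx) dt + f_x dB_t. Compute partials of f(t, x) = exp(-5*t + x):
  f_t(t,x)  = -5*exp(-5*t + x)
  f_x(t,x)  = exp(-5*t + x)
  f_xx(t,x) = exp(-5*t + x)
Assemble drift = f_t + (1/2) f_xx = -9*exp(-5*t + x)/2 and diffusion = f_x = exp(-5*t + x). Substituting x = B_t:
  d(exp(B_t - 5*t)) = (-9*exp(B_t - 5*t)/2) dt + (exp(B_t - 5*t)) dB_t.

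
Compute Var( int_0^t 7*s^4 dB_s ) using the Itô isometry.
Var = 49*t^9/9

The Itô integral of a deterministic integrand f(s) has mean 0 because each increment f(s) * (B_{s+ds} - B_s) has mean 0. By the Itô isometry:
  Var( int_0^t f(s) dB_s ) = E[ (int_0^t f(s) dB_s)^2 ] = int_0^t f(s)^2 ds.
Here f(s) = 7*s^4, so f(s)^2 = 49*s^8. Integrate:
  int_0^t (49*s^8) ds = 49*t^9/9.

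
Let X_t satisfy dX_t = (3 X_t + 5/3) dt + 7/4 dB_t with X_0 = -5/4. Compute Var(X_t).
Var(X_t) = 49*exp(6*t)/96 - 49/96

The variance V(t) = Var(X_t) satisfies V'(t) = 2 a V(t) + c^2 with V(0) = 0 (drift coefficient is linear in X, diffusion is constant). With a = 3, c = 7/4, the solution is
  V(t) = (c^2 / (2 a)) * (exp(2 a t) - 1)
       = ((7/4)^2 / (2*3)) * (exp(6 t) - 1)
       = 49*exp(6*t)/96 - 49/96.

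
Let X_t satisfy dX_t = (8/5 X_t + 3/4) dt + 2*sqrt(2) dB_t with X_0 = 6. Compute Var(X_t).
Var(X_t) = 5*exp(16*t/5)/2 - 5/2

The variance V(t) = Var(X_t) satisfies V'(t) = 2 a V(t) + c^2 with V(0) = 0 (drift coefficient is linear in X, diffusion is constant). With a = 8/5, c = 2*sqrt(2), the solution is
  V(t) = (c^2 / (2 a)) * (exp(2 a t) - 1)
       = ((2*sqrt(2))^2 / (2*(8/5))) * (exp((16/5) t) - 1)
       = 5*exp(16*t/5)/2 - 5/2.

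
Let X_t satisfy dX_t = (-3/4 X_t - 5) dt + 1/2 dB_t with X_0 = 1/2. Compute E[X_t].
E[X_t] = -20/3 + 43*exp(-3*t/4)/6

Taking expectations and using E[dB_t] = 0, the mean m(t) = E[X_t] satisfies the ODE m'(t) = a m(t) + b with m(0) = x_0. With a = -3/4, b = -5, x_0 = 1/2, the solution is
  m(t) = x_0 * exp(a t) + (b/a) * (exp(a t) - 1)
       = (1/2) * exp((-3/4) t) + ((-5)/(-3/4)) * (exp((-3/4) t) - 1)
       = -20/3 + 43*exp(-3*t/4)/6.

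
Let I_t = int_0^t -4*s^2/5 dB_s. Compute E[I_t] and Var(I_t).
E[I_t] = 0; Var(I_t) = 16*t^5/125

The Itô integral of a deterministic integrand f(s) has mean 0 because each increment f(s) * (B_{s+ds} - B_s) has mean 0. By the Itô isometry:
  Var( int_0^t f(s) dB_s ) = E[ (int_0^t f(s) dB_s)^2 ] = int_0^t f(s)^2 ds.
Here f(s) = -4*s^2/5, so f(s)^2 = 16*s^4/25. Integrate:
  int_0^t (16*s^4/25) ds = 16*t^5/125.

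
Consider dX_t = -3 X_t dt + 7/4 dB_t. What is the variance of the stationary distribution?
lim Var(X_t) = 49/96

The OU SDE dX = -theta X dt + sigma dB admits the integrating factor exp(theta t): d(exp(theta t) X_t) = sigma exp(theta t) dB_t. Integrating from 0 to t gives X_t = x_0 * exp(-theta t) + sigma * int_0^t exp(-theta (t-s)) dB_s for any initial x_0. The Itô integral has variance (by the Itô isometry) sigma^2 * int_0^t exp(-2 theta (t - s)) ds = sigma^2 * (1 - exp(-2 theta t)) / (2 theta), independent of x_0.
With theta = 3, sigma = 7/4:
  Var(X_t) = (7/4)^2 * (1 - exp(-2*3 t)) / (2 * 3) = 49/96 - 49*exp(-6*t)/96.
As t -> infinity, exp(-2*3 t) -> 0, so the stationary variance is sigma^2 / (2 theta) = 49/96.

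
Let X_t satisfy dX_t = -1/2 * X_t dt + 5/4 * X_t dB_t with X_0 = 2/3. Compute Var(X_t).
Var(X_t) = (4*exp(25*t/16) - 4)*exp(-t)/9

For GBM dX = mu X dt + sigma X dB with X_0 = x_0, apply Itô to Y = log X: dY = (mu - sigma^2/2) dt + sigma dB, so Y_t = log(x_0) + (mu - sigma^2/2) t + sigma B_t and hence X_t = x_0 * exp((mu - sigma^2/2) t + sigma B_t).
With mu = -1/2, sigma = 5/4, x_0 = 2/3, this gives:
  X_t = 2/3 * exp((-41/32) * t + (5/4) * B_t).
Since sigma*B_t ~ Normal(0, sigma^2 t), E[exp(sigma*B_t)] = exp(sigma^2 t / 2); so E[X_t] = x_0 * exp((mu - sigma^2/2) t) * exp(sigma^2 t / 2) = x_0 * exp(mu t) = 2*exp(-t/2)/3.
Var(X_t) = E[X_t^2] - (E[X_t])^2 = x_0^2 * exp(2 mu t) * (exp(sigma^2 t) - 1) = (4*exp(25*t/16) - 4)*exp(-t)/9.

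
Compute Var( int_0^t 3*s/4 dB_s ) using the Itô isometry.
Var = 3*t^3/16

The Itô integral of a deterministic integrand f(s) has mean 0 because each increment f(s) * (B_{s+ds} - B_s) has mean 0. By the Itô isometry:
  Var( int_0^t f(s) dB_s ) = E[ (int_0^t f(s) dB_s)^2 ] = int_0^t f(s)^2 ds.
Here f(s) = 3*s/4, so f(s)^2 = 9*s^2/16. Integrate:
  int_0^t (9*s^2/16) ds = 3*t^3/16.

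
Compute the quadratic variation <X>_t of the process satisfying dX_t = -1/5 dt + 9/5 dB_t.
<X>_t = 81*t/25

For an Itô process dX_t = a(t) dt + b(t) dB_t, the quadratic variation is <X>_t = int_0^t b(s)^2 ds (the drift term does not contribute). Here b(s) = 9/5, so
  b(s)^2 = 81/25.
Integrating from 0 to t:
  <X>_t = int_0^t (81/25) ds = 81*t/25.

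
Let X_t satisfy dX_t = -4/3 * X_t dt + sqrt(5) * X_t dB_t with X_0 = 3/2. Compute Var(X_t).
Var(X_t) = (9*exp(5*t) - 9)*exp(-8*t/3)/4

For GBM dX = mu X dt + sigma X dB with X_0 = x_0, apply Itô to Y = log X: dY = (mu - sigma^2/2) dt + sigma dB, so Y_t = log(x_0) + (mu - sigma^2/2) t + sigma B_t and hence X_t = x_0 * exp((mu - sigma^2/2) t + sigma B_t).
With mu = -4/3, sigma = sqrt(5), x_0 = 3/2, this gives:
  X_t = 3/2 * exp((-23/6) * t + (sqrt(5)) * B_t).
Since sigma*B_t ~ Normal(0, sigma^2 t), E[exp(sigma*B_t)] = exp(sigma^2 t / 2); so E[X_t] = x_0 * exp((mu - sigma^2/2) t) * exp(sigma^2 t / 2) = x_0 * exp(mu t) = 3*exp(-4*t/3)/2.
Var(X_t) = E[X_t^2] - (E[X_t])^2 = x_0^2 * exp(2 mu t) * (exp(sigma^2 t) - 1) = (9*exp(5*t) - 9)*exp(-8*t/3)/4.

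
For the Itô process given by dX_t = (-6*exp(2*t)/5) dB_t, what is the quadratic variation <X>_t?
<X>_t = 9*exp(4*t)/25 - 9/25

For an Itô process dX_t = a(t) dt + b(t) dB_t, the quadratic variation is <X>_t = int_0^t b(s)^2 ds (the drift term does not contribute). Here b(s) = -6*exp(2*s)/5, so
  b(s)^2 = 36*exp(4*s)/25.
Integrating from 0 to t:
  <X>_t = int_0^t (36*exp(4*s)/25) ds = 9*exp(4*t)/25 - 9/25.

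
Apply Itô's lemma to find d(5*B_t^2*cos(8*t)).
d(5*B_t^2*cos(8*t)) = (-40*B_t^2*sin(8*t) + 5*cos(8*t)) dt + (10*B_t*cos(8*t)) dB_t

Itô's formula for f(t, x): d f(t, B_t) = (f_t + (1/2) f_xx) dt + f_x dB_t. Compute partials of f(t, x) = 5*x^2*cos(8*t):
  f_t(t,x)  = -40*x^2*sin(8*t)
  f_x(t,x)  = 10*x*cos(8*t)
  f_xx(t,x) = 10*cos(8*t)
Assemble drift = f_t + (1/2) f_xx = -40*x^2*sin(8*t) + 5*cos(8*t) and diffusion = f_x = 10*x*cos(8*t). Substituting x = B_t:
  d(5*B_t^2*cos(8*t)) = (-40*B_t^2*sin(8*t) + 5*cos(8*t)) dt + (10*B_t*cos(8*t)) dB_t.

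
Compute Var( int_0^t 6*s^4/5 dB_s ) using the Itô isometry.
Var = 4*t^9/25

The Itô integral of a deterministic integrand f(s) has mean 0 because each increment f(s) * (B_{s+ds} - B_s) has mean 0. By the Itô isometry:
  Var( int_0^t f(s) dB_s ) = E[ (int_0^t f(s) dB_s)^2 ] = int_0^t f(s)^2 ds.
Here f(s) = 6*s^4/5, so f(s)^2 = 36*s^8/25. Integrate:
  int_0^t (36*s^8/25) ds = 4*t^9/25.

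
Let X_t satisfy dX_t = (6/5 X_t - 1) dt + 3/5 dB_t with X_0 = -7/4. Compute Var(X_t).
Var(X_t) = 3*exp(12*t/5)/20 - 3/20

The variance V(t) = Var(X_t) satisfies V'(t) = 2 a V(t) + c^2 with V(0) = 0 (drift coefficient is linear in X, diffusion is constant). With a = 6/5, c = 3/5, the solution is
  V(t) = (c^2 / (2 a)) * (exp(2 a t) - 1)
       = ((3/5)^2 / (2*(6/5))) * (exp((12/5) t) - 1)
       = 3*exp(12*t/5)/20 - 3/20.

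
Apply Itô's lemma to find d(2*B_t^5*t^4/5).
d(2*B_t^5*t^4/5) = (B_t^3*t^3*(8*B_t^2/5 + 4*t)) dt + (2*B_t^4*t^4) dB_t

Itô's formula for f(t, x): d f(t, B_t) = (f_t + (1/2) f_xx) dt + f_x dB_t. Compute partials of f(t, x) = 2*t^4*x^5/5:
  f_t(t,x)  = 8*t^3*x^5/5
  f_x(t,x)  = 2*t^4*x^4
  f_xx(t,x) = 8*t^4*x^3
Assemble drift = f_t + (1/2) f_xx = t^3*x^3*(4*t + 8*x^2/5) and diffusion = f_x = 2*t^4*x^4. Substituting x = B_t:
  d(2*B_t^5*t^4/5) = (B_t^3*t^3*(8*B_t^2/5 + 4*t)) dt + (2*B_t^4*t^4) dB_t.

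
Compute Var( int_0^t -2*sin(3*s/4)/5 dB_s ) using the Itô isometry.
Var = 2*t/25 - 4*sin(3*t/2)/75

The Itô integral of a deterministic integrand f(s) has mean 0 because each increment f(s) * (B_{s+ds} - B_s) has mean 0. By the Itô isometry:
  Var( int_0^t f(s) dB_s ) = E[ (int_0^t f(s) dB_s)^2 ] = int_0^t f(s)^2 ds.
Here f(s) = -2*sin(3*s/4)/5, so f(s)^2 = 4*sin(3*s/4)^2/25. Integrate:
  int_0^t (4*sin(3*s/4)^2/25) ds = 2*t/25 - 4*sin(3*t/2)/75.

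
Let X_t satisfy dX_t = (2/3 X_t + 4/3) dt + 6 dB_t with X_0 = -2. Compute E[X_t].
E[X_t] = -2

Taking expectations and using E[dB_t] = 0, the mean m(t) = E[X_t] satisfies the ODE m'(t) = a m(t) + b with m(0) = x_0. With a = 2/3, b = 4/3, x_0 = -2, the solution is
  m(t) = x_0 * exp(a t) + (b/a) * (exp(a t) - 1)
       = (-2) * exp((2/3) t) + ((4/3)/(2/3)) * (exp((2/3) t) - 1)
       = -2.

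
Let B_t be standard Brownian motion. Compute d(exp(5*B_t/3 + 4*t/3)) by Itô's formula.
d(exp(5*B_t/3 + 4*t/3)) = (49*exp(5*B_t/3 + 4*t/3)/18) dt + (5*exp(5*B_t/3 + 4*t/3)/3) dB_t

Itô's formula for f(t, x): d f(t, B_t) = (f_t + (1/2) f_xx) dt + f_x dB_t. Compute partials of f(t, x) = exp(4*t/3 + 5*x/3):
  f_t(t,x)  = 4*exp(4*t/3 + 5*x/3)/3
  f_x(t,x)  = 5*exp(4*t/3 + 5*x/3)/3
  f_xx(t,x) = 25*exp(4*t/3 + 5*x/3)/9
Assemble drift = f_t + (1/2) f_xx = 49*exp(4*t/3 + 5*x/3)/18 and diffusion = f_x = 5*exp(4*t/3 + 5*x/3)/3. Substituting x = B_t:
  d(exp(5*B_t/3 + 4*t/3)) = (49*exp(5*B_t/3 + 4*t/3)/18) dt + (5*exp(5*B_t/3 + 4*t/3)/3) dB_t.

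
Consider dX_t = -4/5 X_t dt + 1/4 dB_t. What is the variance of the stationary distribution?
lim Var(X_t) = 5/128

The OU SDE dX = -theta X dt + sigma dB admits the integrating factor exp(theta t): d(exp(theta t) X_t) = sigma exp(theta t) dB_t. Integrating from 0 to t gives X_t = x_0 * exp(-theta t) + sigma * int_0^t exp(-theta (t-s)) dB_s for any initial x_0. The Itô integral has variance (by the Itô isometry) sigma^2 * int_0^t exp(-2 theta (t - s)) ds = sigma^2 * (1 - exp(-2 theta t)) / (2 theta), independent of x_0.
With theta = 4/5, sigma = 1/4:
  Var(X_t) = (1/4)^2 * (1 - exp(-2*4/5 t)) / (2 * 4/5) = 5/128 - 5*exp(-8*t/5)/128.
As t -> infinity, exp(-2*4/5 t) -> 0, so the stationary variance is sigma^2 / (2 theta) = 5/128.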